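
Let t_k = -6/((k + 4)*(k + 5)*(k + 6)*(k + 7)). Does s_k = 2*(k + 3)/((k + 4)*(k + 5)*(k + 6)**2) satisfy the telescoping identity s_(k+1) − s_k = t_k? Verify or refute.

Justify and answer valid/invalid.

s_(k+1) = 2*(k + 4)/((k + 5)*(k + 6)*(k + 7)**2)
s_(k+1) − s_k = 2*(-(k + 3)*(k + 7)**2 + (k + 4)**2*(k + 6))/((k + 4)*(k + 5)*(k + 6)**2*(k + 7)**2)
(s_(k+1) − s_k) − t_k = 6*(4*k + 25)/(k**6 + 35*k**5 + 507*k**4 + 3889*k**3 + 16652*k**2 + 37716*k + 35280)

Invalid: residual 6*(4*k + 25)/(k**6 + 35*k**5 + 507*k**4 + 3889*k**3 + 16652*k**2 + 37716*k + 35280) ≠ 0.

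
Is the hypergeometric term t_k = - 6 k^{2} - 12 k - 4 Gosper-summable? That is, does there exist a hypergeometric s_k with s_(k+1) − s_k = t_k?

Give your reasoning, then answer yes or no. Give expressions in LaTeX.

Yes. s_k = k \left(- 2 k^{2} - 3 k + 1\right).

r(k) = (3*k**2 + 12*k + 11)/(3*k**2 + 6*k + 2) after simplifying.
Gosper form: A/B · C(k+1)/C(k) with A=1, B=1, C=k**2 + 2*k + 2/3.
Key eq: (1)·f(k+1) = (1)·f(k) + (k**2 + 2*k + 2/3).
deg f ≤ 3 (via 0,0,2).
A polynomial solution: f(k) = k*(2*k**2 + 3*k - 1)/6.
Get s_k = R·t_k = k*(-2*k**2 - 3*k + 1) with R(k) = B(k−1)f(k)/C(k) = k*(2*k**2 + 3*k - 1)/(2*(3*k**2 + 6*k + 2)).
s_(k+1) − s_k = -6*k**2 - 12*k - 4 = t_k.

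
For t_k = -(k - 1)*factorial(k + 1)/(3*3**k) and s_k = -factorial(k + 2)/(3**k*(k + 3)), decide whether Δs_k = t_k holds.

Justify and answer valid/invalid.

Invalid: residual (k**2 + 2*k - 6)*factorial(k + 1)/(3*3**k*(k + 3)*(k + 4)) ≠ 0.

s_(k+1) = -factorial(k + 3)/(3*3**k*(k + 4))
s_(k+1) − s_k = -(k**2 + 3*k - 3)*factorial(k + 2)/(3*3**k*(k + 3)*(k + 4))
(s_(k+1) − s_k) − t_k = (k**2 + 2*k - 6)*factorial(k + 1)/(3*3**k*(k + 3)*(k + 4))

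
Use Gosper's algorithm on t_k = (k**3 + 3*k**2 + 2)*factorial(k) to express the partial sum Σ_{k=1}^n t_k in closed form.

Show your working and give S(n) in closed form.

S(n) = n**3*factorial(n) + 4*n**2*factorial(n) + n*factorial(n) - 2*factorial(n) + 2

The ratio is (k + 1)*((k + 1)**3 + 3*(k + 1)**2 + 2)/(k**3 + 3*k**2 + 2).
So A=k + 1 and B=1, with C=k**3 + 3*k**2 + 2.
Solve (k + 1)·f(k+1) − (1)·f(k) = k**3 + 3*k**2 + 2.
d = 2 from the (1,0,3) case.
Solve for f: f(k) = k**2 + k - 4 (degree 2 ≤ 2).
R(k) = B(k−1)·f(k)/C(k) = (k**2 + k - 4)/(k**3 + 3*k**2 + 2); s_k = R·t_k = (k**2 + k - 4)*factorial(k).
Δs = (k**3 + 3*k**2 + 2)*factorial(k), as required.
Evaluate: s_(n+1) = (n**2 + 3*n - 2)*factorial(n + 1); subtract s_(1) = -2 ⇒ S(n) = n**3*factorial(n) + 4*n**2*factorial(n) + n*factorial(n) - 2*factorial(n) + 2.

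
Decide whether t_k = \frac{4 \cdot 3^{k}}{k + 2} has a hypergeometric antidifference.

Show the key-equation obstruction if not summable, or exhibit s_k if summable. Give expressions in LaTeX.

Compute t_(k+1)/t_k: get 3*(k + 2)/(k + 3).
Normal form (A,B,C) = (3*k + 6, k + 3, 1).
Need (3*k + 6)·f(k+1) − (k + 2)·f(k) = 1.
d = -1 from the (1,1,0) case.
Negative degree bound (-1): no f exists, t_k not Gosper-summable.

No — key equation has no polynomial f.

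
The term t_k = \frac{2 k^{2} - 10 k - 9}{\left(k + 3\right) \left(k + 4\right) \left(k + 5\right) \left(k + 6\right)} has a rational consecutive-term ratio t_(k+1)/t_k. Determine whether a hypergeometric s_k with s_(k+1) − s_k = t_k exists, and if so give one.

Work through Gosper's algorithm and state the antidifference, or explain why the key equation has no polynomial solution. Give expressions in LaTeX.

t_(k+1)/t_k = (2*k**3 - 35*k - 51)/(2*k**3 + 4*k**2 - 79*k - 63).
Take A(k)=k + 3, B(k)=k + 7, C(k)=k**2 - 5*k - 9/2.
Key eq: (k + 3)·f(k+1) = (k + 6)·f(k) + (k**2 - 5*k - 9/2).
deg f ≤ 3 (via 1,1,2).
A polynomial solution: f(k) = k*(k**2 - 108*k - 73)/120.
Then R = B(k−1)f/C = k*(k + 6)*(k**2 - 108*k - 73)/(60*(2*k**2 - 10*k - 9)), so s_k = R(k)·t_k = k*(k**2 - 108*k - 73)/(60*(k + 3)*(k + 4)*(k + 5)).
s_(k+1) − s_k = (2*k**2 - 10*k - 9)/(k**4 + 18*k**3 + 119*k**2 + 342*k + 360) = t_k.

s_k = \frac{k \left(k^{2} - 108 k - 73\right)}{60 \left(k + 3\right) \left(k + 4\right) \left(k + 5\right)}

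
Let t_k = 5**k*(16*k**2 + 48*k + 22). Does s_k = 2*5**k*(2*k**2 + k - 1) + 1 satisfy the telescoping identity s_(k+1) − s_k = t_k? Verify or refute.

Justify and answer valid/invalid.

valid; difference matches t_k

s_(k+1) = 10*5**k*(k + 2*(k + 1)**2) + 1
s_(k+1) − s_k = 5**k*(16*k**2 + 48*k + 22)
(s_(k+1) − s_k) − t_k = 0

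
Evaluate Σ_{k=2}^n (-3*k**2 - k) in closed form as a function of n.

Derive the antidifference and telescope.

r(k) = (k + 3*(k + 1)**2 + 1)/(k*(3*k + 1)) after simplifying.
A = 1, B = 1, C = k**2 + k/3.
f must satisfy (1)·f(k+1) − (1)·f(k) = k**2 + k/3.
deg f ≤ 3 (via 0,0,2).
Match coefficients ⇒ f(k) = k**2*(k - 1)/3.
Certificate R = B(k−1)f/C = k*(k - 1)/(3*k + 1) gives s_k = k**2*(1 - k).
Verify: k*(-3*k - 1) matches t_k.
Evaluate: s_(n+1) = n*(-n**2 - 2*n - 1); subtract s_(2) = -4 ⇒ S(n) = -n**3 - 2*n**2 - n + 4.

S(n) = -n**3 - 2*n**2 - n + 4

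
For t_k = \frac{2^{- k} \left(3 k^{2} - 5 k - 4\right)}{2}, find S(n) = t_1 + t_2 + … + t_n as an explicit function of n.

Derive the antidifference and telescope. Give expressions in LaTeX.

r(k) = (3*k**2 + k - 6)/(2*(3*k**2 - 5*k - 4)) after simplifying.
Gosper form: A/B · C(k+1)/C(k) with A=1/2, B=1, C=k**2 - 5*k/3 - 4/3.
f must satisfy (1/2)·f(k+1) − (1)·f(k) = k**2 - 5*k/3 - 4/3.
Degrees (0,0,2) ⇒ d ≤ 2.
Match coefficients ⇒ f(k) = -2*k*(3*k + 1)/3.
R(k) = B(k−1)·f(k)/C(k) = -2*k*(3*k + 1)/(3*k**2 - 5*k - 4); s_k = R·t_k = k*(-3*k - 1)/2**k.
s_(k+1) − s_k = (3*k**2 - 5*k - 4)/(2*2**k) = t_k.
Telescope: S(n) = s_(n+1) − s_(1) = 2**(-n - 1)*(-3*n**2 - 7*n - 4) − (-2) = 2**(-n - 1)*(2**(n + 2) - 3*n**2 - 7*n - 4).

S(n) = 2^{- n - 1} \left(2^{n + 2} - 3 n^{2} - 7 n - 4\right)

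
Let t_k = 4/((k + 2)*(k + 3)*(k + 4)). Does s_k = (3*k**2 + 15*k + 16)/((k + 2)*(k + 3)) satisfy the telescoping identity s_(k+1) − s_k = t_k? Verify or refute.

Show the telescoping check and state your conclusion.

s_(k+1) = (15*k + 3*(k + 1)**2 + 31)/((k + 3)*(k + 4))
s_(k+1) − s_k = 4/(k**3 + 9*k**2 + 26*k + 24)
(s_(k+1) − s_k) − t_k = 0

valid (s_(k+1) − s_k reduces to t_k)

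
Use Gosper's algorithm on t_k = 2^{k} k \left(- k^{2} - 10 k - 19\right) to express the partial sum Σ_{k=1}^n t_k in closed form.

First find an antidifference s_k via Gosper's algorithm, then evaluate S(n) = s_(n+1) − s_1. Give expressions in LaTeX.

t_(k+1)/t_k = 2*(k + 1)*(10*k + (k + 1)**2 + 29)/(k*(k**2 + 10*k + 19)).
Take A(k)=2, B(k)=1, C(k)=k**3 + 10*k**2 + 19*k.
Need (2)·f(k+1) − (1)·f(k) = k**3 + 10*k**2 + 19*k.
Bound: deg f ≤ 3.
Coefficient equations give f(k) = k**3 + 4*k**2 - 3*k - 4.
Certificate R = B(k−1)f/C = (k**3 + 4*k**2 - 3*k - 4)/(k*(k**2 + 10*k + 19)) gives s_k = 2**k*(-k**3 - 4*k**2 + 3*k + 4).
Verify: 2**k*k*(-k**2 - 10*k - 19) matches t_k.
s_(n+1) = 2**(n + 1)*(-n**3 - 7*n**2 - 8*n + 2) and s_(1) = 4, so S(n) = -2*2**n*n**3 - 14*2**n*n**2 - 16*2**n*n + 4*2**n - 4.

S(n) = - 2 \cdot 2^{n} n^{3} - 14 \cdot 2^{n} n^{2} - 16 \cdot 2^{n} n + 4 \cdot 2^{n} - 4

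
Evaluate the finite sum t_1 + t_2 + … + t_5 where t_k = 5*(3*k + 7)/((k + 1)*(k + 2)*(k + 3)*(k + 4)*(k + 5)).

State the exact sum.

Σ = 59/504

Step 1: r(k) = (k + 1)*(3*k + 10)/((k + 6)*(3*k + 7)).
Take A(k)=k + 1, B(k)=k + 6, C(k)=k + 7/3.
f must satisfy (k + 1)·f(k+1) − (k + 5)·f(k) = k + 7/3.
d = 4 from the (1,1,1) case.
Coefficient equations give f(k) = k*(k + 2)*(k**2 + 8*k + 19)/36.
So s_k = (B(k−1)f/C)·t_k = (k*(k + 2)*(k + 5)*(k**2 + 8*k + 19)/(12*(3*k + 7)))·t_k = 5*k*(k**2 + 8*k + 19)/(12*(k**3 + 8*k**2 + 19*k + 12)).
Check: Δs_k = 5*(3*k + 7)/(k**5 + 15*k**4 + 85*k**3 + 225*k**2 + 274*k + 120). ✓
Σ_(k=1)^(5) t_k = s_(6) − s_(1) = 103/252 − (7/24) = 59/504.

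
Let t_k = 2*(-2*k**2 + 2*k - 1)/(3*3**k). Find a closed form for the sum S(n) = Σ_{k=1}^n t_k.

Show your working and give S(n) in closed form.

S(n) = 2*3**(-n - 1)*(-2*3**n + n**2 + 2*n + 2)

r(k) = (2*k**2 + 2*k + 1)/(3*(2*k**2 - 2*k + 1)) after simplifying.
Take A(k)=1/3, B(k)=1, C(k)=k**2 - k + 1/2.
Need (1/3)·f(k+1) − (1)·f(k) = k**2 - k + 1/2.
d = 2 from the (0,0,2) case.
Match coefficients ⇒ f(k) = -3*(k**2 + 1)/2.
Get s_k = R·t_k = 2*(k**2 + 1)/3**k with R(k) = B(k−1)f(k)/C(k) = -3*(k**2 + 1)/(2*k**2 - 2*k + 1).
Check: Δs_k = 2*(-2*k**2 + 2*k - 1)/(3*3**k). ✓
Evaluate: s_(n+1) = 2*3**(-n - 1)*(n**2 + 2*n + 2); subtract s_(1) = 4/3 ⇒ S(n) = 2*3**(-n - 1)*(-2*3**n + n**2 + 2*n + 2).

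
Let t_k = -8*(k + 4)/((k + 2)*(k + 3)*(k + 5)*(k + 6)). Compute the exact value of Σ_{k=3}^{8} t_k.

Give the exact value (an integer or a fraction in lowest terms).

The ratio is (k + 2)*(k + 5)**2/((k + 4)**2*(k + 7)).
Normal form (A,B,C) = (k + 2, k + 7, k**2 + 8*k + 16).
Solve (k + 2)·f(k+1) − (k + 6)·f(k) = k**2 + 8*k + 16.
Bound: deg f ≤ 4.
Match coefficients ⇒ f(k) = k*(k + 3)*(k + 4)*(k + 7)/20.
So s_k = (B(k−1)f/C)·t_k = (k*(k + 3)*(k + 6)*(k + 7)/(20*(k + 4)))·t_k = 2*k*(-k - 7)/(5*(k**2 + 7*k + 10)).
Δs = 8*(-k - 4)/(k**4 + 16*k**3 + 91*k**2 + 216*k + 180), as required.
Evaluate s at k=9 and k=3: -144/385 and -3/10; difference -57/770.

Σ = -57/770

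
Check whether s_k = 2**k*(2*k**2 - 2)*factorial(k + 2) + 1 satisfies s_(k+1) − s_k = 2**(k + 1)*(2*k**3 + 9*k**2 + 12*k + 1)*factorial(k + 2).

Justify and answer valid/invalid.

Valid — Δs_k = t_k.

s_(k+1) = 2**(k + 1)*(2*(k + 1)**2 - 2)*factorial(k + 3) + 1
s_(k+1) − s_k = 2**(k + 1)*(2*k**3 + 9*k**2 + 12*k + 1)*factorial(k + 2)
(s_(k+1) − s_k) − t_k = 0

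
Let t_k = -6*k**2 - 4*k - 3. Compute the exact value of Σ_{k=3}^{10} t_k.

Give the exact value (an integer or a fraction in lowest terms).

The ratio is (6*k**2 + 16*k + 13)/(6*k**2 + 4*k + 3).
Take A(k)=1, B(k)=1, C(k)=k**2 + 2*k/3 + 1/2.
Solve (1)·f(k+1) − (1)·f(k) = k**2 + 2*k/3 + 1/2.
d = 3 from the (0,0,2) case.
Coefficient equations give f(k) = k*(2*k**2 - k + 2)/6.
So s_k = (B(k−1)f/C)·t_k = (k*(2*k**2 - k + 2)/(6*k**2 + 4*k + 3))·t_k = k*(-2*k**2 + k - 2).
Δs = -6*k**2 - 4*k - 3, as required.
Σ_(k=3)^(10) t_k = s_(11) − s_(3) = -2563 − (-51) = -2512.

Σ = -2512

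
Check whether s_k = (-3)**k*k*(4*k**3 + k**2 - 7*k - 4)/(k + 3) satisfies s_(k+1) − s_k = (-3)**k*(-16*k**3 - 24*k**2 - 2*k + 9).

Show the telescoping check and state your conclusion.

Invalid: residual (-3)**k*(32*k**4 + 152*k**3 + 142*k**2 - 14*k - 54)/(k**2 + 7*k + 12) ≠ 0.

s_(k+1) = (-3)**(k + 1)*(4*k**4 + 17*k**3 + 20*k**2 + k - 6)/(k + 4)
s_(k+1) − s_k = (-3)**k*(-16*k**5 - 104*k**4 - 210*k**3 - 151*k**2 + 25*k + 54)/(k**2 + 7*k + 12)
(s_(k+1) − s_k) − t_k = (-3)**k*(32*k**4 + 152*k**3 + 142*k**2 - 14*k - 54)/(k**2 + 7*k + 12)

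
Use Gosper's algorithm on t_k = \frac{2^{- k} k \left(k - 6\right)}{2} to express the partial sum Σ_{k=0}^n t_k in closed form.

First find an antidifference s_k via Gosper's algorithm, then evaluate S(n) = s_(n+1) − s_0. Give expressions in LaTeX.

S(n) = \frac{2^{- n} \left(- 6 \cdot 2^{n} - n^{2} + 2 n + 6\right)}{2}

r(k) = (k - 5)*(k + 1)/(2*k*(k - 6)) after simplifying.
Factor: A=1/2; B=1; C=k**2 - 6*k.
Need (1/2)·f(k+1) − (1)·f(k) = k**2 - 6*k.
Degrees (0,0,2) ⇒ d ≤ 2.
A polynomial solution: f(k) = -2*(k**2 - 4*k - 3).
Certificate R = B(k−1)f/C = -2*(k**2 - 4*k - 3)/(k*(k - 6)) gives s_k = (-k**2 + 4*k + 3)/2**k.
Check: Δs_k = k*(k - 6)/(2*2**k). ✓
s_(n+1) = 2**(-n - 1)*(-n**2 + 2*n + 6) and s_(0) = 3, so S(n) = (-6*2**n - n**2 + 2*n + 6)/(2*2**n).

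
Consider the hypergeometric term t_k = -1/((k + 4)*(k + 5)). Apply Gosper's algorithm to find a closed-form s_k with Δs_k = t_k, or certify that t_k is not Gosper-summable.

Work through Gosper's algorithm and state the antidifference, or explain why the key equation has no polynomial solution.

Compute t_(k+1)/t_k: get (k + 4)/(k + 6).
Factor: A=k + 4; B=k + 6; C=1.
Need (k + 4)·f(k+1) − (k + 5)·f(k) = 1.
From deg A=1, deg B=1, deg C=0: d=1.
A polynomial solution: f(k) = k/4.
So s_k = (B(k−1)f/C)·t_k = (k*(k + 5)/4)·t_k = -k/(4*k + 16).
Verify: -1/(k**2 + 9*k + 20) matches t_k.

s_k = -k/(4*k + 16)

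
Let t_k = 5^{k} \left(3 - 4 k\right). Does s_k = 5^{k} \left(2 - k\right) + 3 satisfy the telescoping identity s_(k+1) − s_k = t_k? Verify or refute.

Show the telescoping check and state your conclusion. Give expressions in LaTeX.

Valid: the claim telescopes to t_k.

s_(k+1) = 5**(k + 1)*(1 - k) + 3
s_(k+1) − s_k = 5**k*(3 - 4*k)
(s_(k+1) − s_k) − t_k = 0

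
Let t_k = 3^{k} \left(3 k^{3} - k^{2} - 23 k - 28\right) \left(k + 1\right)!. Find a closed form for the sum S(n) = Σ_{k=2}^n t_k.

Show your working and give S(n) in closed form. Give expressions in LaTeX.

Compute t_(k+1)/t_k: get 3*(3*k**4 + 14*k**3 - 81*k - 98)/(3*k**3 - k**2 - 23*k - 28).
Normal form (A,B,C) = (3*k + 6, 1, k**3 - k**2/3 - 23*k/3 - 28/3).
Set up (3*k + 6)·f(k+1) − (1)·f(k) − (k**3 - k**2/3 - 23*k/3 - 28/3) = 0.
Bound: deg f ≤ 2.
Coefficient equations give f(k) = (k**2 - 4*k - 2)/3.
Get s_k = R·t_k = 3**k*(k**2 - 4*k - 2)*factorial(k + 1) with R(k) = B(k−1)f(k)/C(k) = (k**2 - 4*k - 2)/(3*k**3 - k**2 - 23*k - 28).
s_(k+1) − s_k = 3**k*(3*k**3 - k**2 - 23*k - 28)*factorial(k + 1) = t_k.
Σ_(k=2)^n t_k = s_(n+1) − s_(2) = (3**(n + 1)*(n**2 - 2*n - 5)*factorial(n + 2)) − (-324), i.e. 3*3**n*n**4*factorial(n) + 3*3**n*n**3*factorial(n) - 27*3**n*n**2*factorial(n) - 57*3**n*n*factorial(n) - 30*3**n*factorial(n) + 324.

S(n) = 3 \cdot 3^{n} n^{4} n! + 3 \cdot 3^{n} n^{3} n! - 27 \cdot 3^{n} n^{2} n! - 57 \cdot 3^{n} n n! - 30 \cdot 3^{n} n! + 324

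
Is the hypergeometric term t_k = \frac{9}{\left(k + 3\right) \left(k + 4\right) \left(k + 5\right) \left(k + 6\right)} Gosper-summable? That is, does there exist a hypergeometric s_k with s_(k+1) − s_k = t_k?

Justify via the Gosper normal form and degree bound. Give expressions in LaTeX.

The ratio is (k + 3)/(k + 7).
Gosper form: A/B · C(k+1)/C(k) with A=k + 3, B=k + 7, C=1.
Set up (k + 3)·f(k+1) − (k + 6)·f(k) − (1) = 0.
deg f ≤ 3 (via 1,1,0).
Solve for f: f(k) = k*(k**2 + 12*k + 47)/180 (degree 3 ≤ 3).
R(k) = B(k−1)·f(k)/C(k) = k*(k + 6)*(k**2 + 12*k + 47)/180; s_k = R·t_k = k*(k**2 + 12*k + 47)/(20*(k + 3)*(k + 4)*(k + 5)).
Check: Δs_k = 9/(k**4 + 18*k**3 + 119*k**2 + 342*k + 360). ✓

Yes. s_k = \frac{k \left(k^{2} + 12 k + 47\right)}{20 \left(k + 3\right) \left(k + 4\right) \left(k + 5\right)}.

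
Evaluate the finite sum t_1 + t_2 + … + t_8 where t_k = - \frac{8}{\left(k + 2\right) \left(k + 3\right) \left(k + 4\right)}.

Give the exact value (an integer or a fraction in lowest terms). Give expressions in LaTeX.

r(k) = (k + 2)/(k + 5) after simplifying.
So A=k + 2 and B=k + 5, with C=1.
Solve (k + 2)·f(k+1) − (k + 4)·f(k) = 1.
From deg A=1, deg B=1, deg C=0: d=2.
Match coefficients ⇒ f(k) = k*(k + 5)/12.
Get s_k = R·t_k = 2*k*(-k - 5)/(3*(k + 2)*(k + 3)) with R(k) = B(k−1)f(k)/C(k) = k*(k + 4)*(k + 5)/12.
Δs = -8/(k**3 + 9*k**2 + 26*k + 24), as required.
Telescoping: Σ = s_(9) − s_(1) = -7/11 − (-1/3) = -10/33.

Σ = -10/33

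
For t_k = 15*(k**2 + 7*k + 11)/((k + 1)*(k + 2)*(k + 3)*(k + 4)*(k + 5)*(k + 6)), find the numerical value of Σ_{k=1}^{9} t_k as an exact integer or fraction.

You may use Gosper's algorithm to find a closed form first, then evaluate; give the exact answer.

Compute t_(k+1)/t_k: get (k + 1)*(7*k + (k + 1)**2 + 18)/((k + 7)*(k**2 + 7*k + 11)).
Take A(k)=k + 1, B(k)=k + 7, C(k)=k**2 + 7*k + 11.
Need (k + 1)·f(k+1) − (k + 6)·f(k) = k**2 + 7*k + 11.
Degrees (1,1,2) ⇒ d ≤ 5.
Solving with deg f ≤ 5: f(k) = k*(k + 2)*(k + 4)*(k**2 + 9*k + 23)/45.
Certificate R = B(k−1)f/C = k*(k + 2)*(k + 4)*(k + 6)*(k**2 + 9*k + 23)/(45*(k**2 + 7*k + 11)) gives s_k = k*(k**2 + 9*k + 23)/(3*(k**3 + 9*k**2 + 23*k + 15)).
Check: Δs_k = 15*(k**2 + 7*k + 11)/(k**6 + 21*k**5 + 175*k**4 + 735*k**3 + 1624*k**2 + 1764*k + 720). ✓
Sum = s_(10) − s_(1); s_(10) = 142/429, s_(1) = 11/48 ⇒ 233/2288.

Σ = 233/2288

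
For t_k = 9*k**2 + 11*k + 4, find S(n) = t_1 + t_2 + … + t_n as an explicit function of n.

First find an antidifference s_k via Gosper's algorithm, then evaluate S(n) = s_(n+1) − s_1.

Ratio r(k) = (9*k**2 + 29*k + 24)/(9*k**2 + 11*k + 4).
Take A(k)=1, B(k)=1, C(k)=k**2 + 11*k/9 + 4/9.
Key eq: (1)·f(k+1) = (1)·f(k) + (k**2 + 11*k/9 + 4/9).
d = 3 from the (0,0,2) case.
Solve for f: f(k) = k**2*(3*k + 1)/9 (degree 3 ≤ 3).
Certificate R = B(k−1)f/C = k**2*(3*k + 1)/(9*k**2 + 11*k + 4) gives s_k = k**2*(3*k + 1).
s_(k+1) − s_k = 9*k**2 + 11*k + 4 = t_k.
Telescope: S(n) = s_(n+1) − s_(1) = 3*n**3 + 10*n**2 + 11*n + 4 − (4) = n*(3*n**2 + 10*n + 11).

S(n) = n*(3*n**2 + 10*n + 11)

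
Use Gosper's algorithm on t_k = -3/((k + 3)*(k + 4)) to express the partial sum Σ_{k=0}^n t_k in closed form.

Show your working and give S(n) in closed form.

S(n) = (-n - 1)/(n + 4)

Compute t_(k+1)/t_k: get (k + 3)/(k + 5).
A = k + 3, B = k + 5, C = 1.
Set up (k + 3)·f(k+1) − (k + 4)·f(k) − (1) = 0.
Degrees (1,1,0) ⇒ d ≤ 1.
Match coefficients ⇒ f(k) = k/3.
So s_k = (B(k−1)f/C)·t_k = (k*(k + 4)/3)·t_k = -k/(k + 3).
Verify: -3/(k**2 + 7*k + 12) matches t_k.
Evaluate: s_(n+1) = (-n - 1)/(n + 4); subtract s_(0) = 0 ⇒ S(n) = (-n - 1)/(n + 4).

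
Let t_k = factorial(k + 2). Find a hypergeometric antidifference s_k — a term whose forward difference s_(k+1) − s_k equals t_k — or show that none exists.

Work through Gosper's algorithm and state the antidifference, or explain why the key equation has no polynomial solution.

The ratio is k + 3.
Gosper form: A/B · C(k+1)/C(k) with A=k + 3, B=1, C=1.
Need (k + 3)·f(k+1) − (1)·f(k) = 1.
d = -1 from the (1,0,0) case.
d = -1 < 0 ⇒ no nonzero polynomial f; not summable.

not Gosper-summable; s_k does not exist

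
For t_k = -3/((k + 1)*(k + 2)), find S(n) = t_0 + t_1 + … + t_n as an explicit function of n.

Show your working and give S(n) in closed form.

The ratio is (k + 1)/(k + 3).
Take A(k)=k + 1, B(k)=k + 3, C(k)=1.
Solve (k + 1)·f(k+1) − (k + 2)·f(k) = 1.
Bound: deg f ≤ 1.
Coefficient equations give f(k) = k.
Then R = B(k−1)f/C = k*(k + 2), so s_k = R(k)·t_k = -3*k/(k + 1).
s_(k+1) − s_k = -3/(k**2 + 3*k + 2) = t_k.
s_(n+1) = 3*(-n - 1)/(n + 2) and s_(0) = 0, so S(n) = 3*(-n - 1)/(n + 2).

S(n) = 3*(-n - 1)/(n + 2)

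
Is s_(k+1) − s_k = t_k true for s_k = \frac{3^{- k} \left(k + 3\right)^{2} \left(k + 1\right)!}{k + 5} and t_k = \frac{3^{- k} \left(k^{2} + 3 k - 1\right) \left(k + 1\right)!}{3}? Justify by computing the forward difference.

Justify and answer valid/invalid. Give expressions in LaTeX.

Invalid: residual - \frac{2 \cdot 3^{- k} \left(k^{3} + 8 k^{2} + 11 k - 14\right) \left(k + 1\right)!}{3 \left(k + 5\right) \left(k + 6\right)} ≠ 0.

s_(k+1) = (k + 4)**2*factorial(k + 2)/(3*3**k*(k + 6))
s_(k+1) − s_k = (k**4 + 12*k**3 + 46*k**2 + 57*k - 2)*factorial(k + 1)/(3*3**k*(k + 5)*(k + 6))
(s_(k+1) − s_k) − t_k = -2*(k**3 + 8*k**2 + 11*k - 14)*factorial(k + 1)/(3*3**k*(k + 5)*(k + 6))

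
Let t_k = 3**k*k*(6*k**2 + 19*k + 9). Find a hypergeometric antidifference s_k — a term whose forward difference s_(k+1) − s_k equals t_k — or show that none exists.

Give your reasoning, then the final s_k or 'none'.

s_k = 3**k*(3*k**3 - 4*k**2 + 3*k - 3)

Compute t_(k+1)/t_k: get 3*(6*k**3 + 37*k**2 + 65*k + 34)/(k*(6*k**2 + 19*k + 9)).
A = 3, B = 1, C = k**3 + 19*k**2/6 + 3*k/2.
f must satisfy (3)·f(k+1) − (1)·f(k) = k**3 + 19*k**2/6 + 3*k/2.
Bound: deg f ≤ 3.
A polynomial solution: f(k) = (3*k**3 - 4*k**2 + 3*k - 3)/6.
R(k) = B(k−1)·f(k)/C(k) = (3*k**3 - 4*k**2 + 3*k - 3)/(k*(6*k**2 + 19*k + 9)); s_k = R·t_k = 3**k*(3*k**3 - 4*k**2 + 3*k - 3).
s_(k+1) − s_k = 3**k*k*(6*k**2 + 19*k + 9) = t_k.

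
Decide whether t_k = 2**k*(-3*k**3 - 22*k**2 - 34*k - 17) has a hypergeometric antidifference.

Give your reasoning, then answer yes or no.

t_(k+1)/t_k = 2*(3*k**3 + 31*k**2 + 87*k + 76)/(3*k**3 + 22*k**2 + 34*k + 17).
So A=2 and B=1, with C=k**3 + 22*k**2/3 + 34*k/3 + 17/3.
f must satisfy (2)·f(k+1) − (1)·f(k) = k**3 + 22*k**2/3 + 34*k/3 + 17/3.
From deg A=0, deg B=0, deg C=3: d=3.
A polynomial solution: f(k) = (3*k**3 + 4*k**2 + 3)/3.
Get s_k = R·t_k = 2**k*(-3*k**3 - 4*k**2 - 3) with R(k) = B(k−1)f(k)/C(k) = (3*k**3 + 4*k**2 + 3)/(3*k**3 + 22*k**2 + 34*k + 17).
Check: Δs_k = 2**k*(-3*k**3 - 22*k**2 - 34*k - 17). ✓

Yes. s_k = 2**k*(-3*k**3 - 4*k**2 - 3).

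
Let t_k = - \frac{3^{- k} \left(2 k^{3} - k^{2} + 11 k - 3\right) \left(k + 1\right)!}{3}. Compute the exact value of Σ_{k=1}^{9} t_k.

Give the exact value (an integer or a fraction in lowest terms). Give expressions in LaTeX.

Step 1: r(k) = (k + 2)*(11*k + 2*(k + 1)**3 - (k + 1)**2 + 8)/(3*(2*k**3 - k**2 + 11*k - 3)).
Gosper form: A/B · C(k+1)/C(k) with A=k/3 + 2/3, B=1, C=k**3 - k**2/2 + 11*k/2 - 3/2.
Need (k/3 + 2/3)·f(k+1) − (1)·f(k) = k**3 - k**2/2 + 11*k/2 - 3/2.
Bound: deg f ≤ 2.
Coefficient equations give f(k) = 3*(k - 1)*(2*k - 1)/2.
So s_k = (B(k−1)f/C)·t_k = (3*(k - 1)*(2*k - 1)/(2*k**3 - k**2 + 11*k - 3))·t_k = -(k - 1)*(2*k - 1)*factorial(k + 1)/3**k.
s_(k+1) − s_k = -(2*k**3 - k**2 + 11*k - 3)*factorial(k + 1)/(3*3**k) = t_k.
Sum = s_(10) − s_(1); s_(10) = -9363200/81, s_(1) = 0 ⇒ -9363200/81.

Σ = -9363200/81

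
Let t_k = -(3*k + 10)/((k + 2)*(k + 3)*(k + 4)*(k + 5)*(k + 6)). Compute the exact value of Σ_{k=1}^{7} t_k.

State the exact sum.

Σ = -49/4680

Ratio r(k) = (k + 2)*(3*k + 13)/((k + 7)*(3*k + 10)).
A = k + 2, B = k + 7, C = k + 10/3.
Set up (k + 2)·f(k+1) − (k + 6)·f(k) − (k + 10/3) = 0.
d = 4 from the (1,1,1) case.
Coefficient equations give f(k) = k*(k + 3)*(k**2 + 11*k + 38)/120.
Then R = B(k−1)f/C = k*(k + 3)*(k + 6)*(k**2 + 11*k + 38)/(40*(3*k + 10)), so s_k = R(k)·t_k = k*(-k**2 - 11*k - 38)/(40*(k**3 + 11*k**2 + 38*k + 40)).
s_(k+1) − s_k = (-3*k - 10)/(k**5 + 20*k**4 + 155*k**3 + 580*k**2 + 1044*k + 720) = t_k.
Evaluate s at k=8 and k=1: -19/780 and -1/72; difference -49/4680.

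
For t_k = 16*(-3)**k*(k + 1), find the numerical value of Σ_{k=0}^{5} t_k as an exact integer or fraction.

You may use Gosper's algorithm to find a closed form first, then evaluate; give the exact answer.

Σ = -18224

Ratio r(k) = 3*(-k - 2)/(k + 1).
Take A(k)=-3, B(k)=1, C(k)=k + 1.
Key eq: (-3)·f(k+1) = (1)·f(k) + (k + 1).
From deg A=0, deg B=0, deg C=1: d=1.
Solve for f: f(k) = -(4*k + 1)/16 (degree 1 ≤ 1).
R(k) = B(k−1)·f(k)/C(k) = -(4*k + 1)/(16*(k + 1)); s_k = R·t_k = (-3)**k*(-4*k - 1).
Δs = 16*(-3)**k*(k + 1), as required.
Σ_(k=0)^(5) t_k = s_(6) − s_(0) = -18225 − (-1) = -18224.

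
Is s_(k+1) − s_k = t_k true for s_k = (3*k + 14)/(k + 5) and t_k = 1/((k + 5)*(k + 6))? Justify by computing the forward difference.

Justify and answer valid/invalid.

s_(k+1) = (3*k + 17)/(k + 6)
s_(k+1) − s_k = 1/(k**2 + 11*k + 30)
(s_(k+1) − s_k) − t_k = 0

Valid — Δs_k = t_k.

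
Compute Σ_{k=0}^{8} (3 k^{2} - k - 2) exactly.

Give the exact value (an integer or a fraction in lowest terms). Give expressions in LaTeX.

Σ = 558

Compute t_(k+1)/t_k: get k*(3*k + 5)/(3*k**2 - k - 2).
Normal form (A,B,C) = (1, 1, k**2 - k/3 - 2/3).
f must satisfy (1)·f(k+1) − (1)·f(k) = k**2 - k/3 - 2/3.
Bound: deg f ≤ 3.
Coefficient equations give f(k) = k*(k**2 - 2*k - 1)/3.
Get s_k = R·t_k = k*(k**2 - 2*k - 1) with R(k) = B(k−1)f(k)/C(k) = k*(k**2 - 2*k - 1)/((k - 1)*(3*k + 2)).
Verify: 3*k**2 - k - 2 matches t_k.
Sum = s_(9) − s_(0); s_(9) = 558, s_(0) = 0 ⇒ 558.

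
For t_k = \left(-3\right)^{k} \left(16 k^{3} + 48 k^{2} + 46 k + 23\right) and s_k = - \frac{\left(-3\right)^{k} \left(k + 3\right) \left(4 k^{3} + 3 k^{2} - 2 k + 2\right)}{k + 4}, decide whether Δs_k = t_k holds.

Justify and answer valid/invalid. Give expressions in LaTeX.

s_(k+1) = 3*(-3)**k*(k + 4)*(-2*k + 4*(k + 1)**3 + 3*(k + 1)**2)/(k + 5)
s_(k+1) − s_k = (-3)**k*(16*k**5 + 176*k**4 + 682*k**3 + 1156*k**2 + 922*k + 366)/(k**2 + 9*k + 20)
(s_(k+1) − s_k) − t_k = (-3)**k*(-16*k**4 - 116*k**3 - 241*k**2 - 205*k - 94)/(k**2 + 9*k + 20)

Invalid: residual \frac{\left(-3\right)^{k} \left(- 16 k^{4} - 116 k^{3} - 241 k^{2} - 205 k - 94\right)}{k^{2} + 9 k + 20} ≠ 0.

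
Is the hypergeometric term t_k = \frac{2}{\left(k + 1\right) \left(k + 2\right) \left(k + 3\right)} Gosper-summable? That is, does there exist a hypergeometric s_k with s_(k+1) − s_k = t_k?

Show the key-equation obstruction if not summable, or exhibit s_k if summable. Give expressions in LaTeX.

t_(k+1)/t_k = (k + 1)/(k + 4).
Factor: A=k + 1; B=k + 4; C=1.
f must satisfy (k + 1)·f(k+1) − (k + 3)·f(k) = 1.
d = 2 from the (1,1,0) case.
Match coefficients ⇒ f(k) = k*(k + 3)/4.
Certificate R = B(k−1)f/C = k*(k + 3)**2/4 gives s_k = k*(k + 3)/(2*(k + 1)*(k + 2)).
Verify: 2/(k**3 + 6*k**2 + 11*k + 6) matches t_k.

Yes. s_k = \frac{k \left(k + 3\right)}{2 \left(k + 1\right) \left(k + 2\right)}.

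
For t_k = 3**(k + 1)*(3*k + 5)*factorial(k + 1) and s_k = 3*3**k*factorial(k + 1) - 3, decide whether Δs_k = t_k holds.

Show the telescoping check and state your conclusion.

valid (s_(k+1) − s_k reduces to t_k)

s_(k+1) = 3*3**(k + 1)*factorial(k + 2) - 3
s_(k+1) − s_k = 3**(k + 1)*(3*k + 5)*factorial(k + 1)
(s_(k+1) − s_k) − t_k = 0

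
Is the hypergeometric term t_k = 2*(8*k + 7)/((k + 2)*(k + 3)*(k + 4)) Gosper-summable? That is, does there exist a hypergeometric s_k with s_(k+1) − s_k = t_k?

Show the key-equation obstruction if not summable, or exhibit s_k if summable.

Yes. s_k = k*(23*k + 19)/(6*(k + 2)*(k + 3)).

Step 1: r(k) = (k + 2)*(8*k + 15)/((k + 5)*(8*k + 7)).
So A=k + 2 and B=k + 5, with C=k + 7/8.
f must satisfy (k + 2)·f(k+1) − (k + 4)·f(k) = k + 7/8.
deg f ≤ 2 (via 1,1,1).
Solving with deg f ≤ 2: f(k) = k*(23*k + 19)/96.
Get s_k = R·t_k = k*(23*k + 19)/(6*(k + 2)*(k + 3)) with R(k) = B(k−1)f(k)/C(k) = k*(k + 4)*(23*k + 19)/(12*(8*k + 7)).
s_(k+1) − s_k = 2*(8*k + 7)/(k**3 + 9*k**2 + 26*k + 24) = t_k.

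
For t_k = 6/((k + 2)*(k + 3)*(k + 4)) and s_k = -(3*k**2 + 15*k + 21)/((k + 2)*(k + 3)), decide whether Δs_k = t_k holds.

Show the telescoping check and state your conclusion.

valid; difference matches t_k

s_(k+1) = 3*(-5*k - (k + 1)**2 - 12)/((k + 3)*(k + 4))
s_(k+1) − s_k = 6/(k**3 + 9*k**2 + 26*k + 24)
(s_(k+1) − s_k) − t_k = 0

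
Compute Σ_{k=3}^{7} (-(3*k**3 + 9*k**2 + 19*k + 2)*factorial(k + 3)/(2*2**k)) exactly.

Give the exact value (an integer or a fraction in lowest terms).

Ratio r(k) = (3*k**4 + 30*k**3 + 118*k**2 + 217*k + 132)/(2*(3*k**3 + 9*k**2 + 19*k + 2)).
Take A(k)=k/2 + 2, B(k)=1, C(k)=k**3 + 3*k**2 + 19*k/3 + 2/3.
f must satisfy (k/2 + 2)·f(k+1) − (1)·f(k) = k**3 + 3*k**2 + 19*k/3 + 2/3.
d = 2 from the (1,0,3) case.
Coefficient equations give f(k) = 2*(3*k**2 - 3*k + 1)/3.
R(k) = B(k−1)·f(k)/C(k) = 2*(3*k**2 - 3*k + 1)/(3*k**3 + 9*k**2 + 19*k + 2); s_k = R·t_k = -(3*k**2 - 3*k + 1)*factorial(k + 3)/2**k.
Verify: -(3*k**3 + 9*k**2 + 19*k + 2)*factorial(k + 3)/(2*2**k) matches t_k.
Σ_(k=3)^(7) t_k = s_(8) − s_(3) = -26351325 − (-1710) = -26349615.

Σ = -26349615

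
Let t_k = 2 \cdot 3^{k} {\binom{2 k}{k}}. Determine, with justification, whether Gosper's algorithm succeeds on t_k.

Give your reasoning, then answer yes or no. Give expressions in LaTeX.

Step 1: r(k) = 6*(2*k + 1)/(k + 1).
So A=12*k + 6 and B=k + 1, with C=1.
Solve (12*k + 6)·f(k+1) − (k)·f(k) = 1.
Bound: deg f ≤ -1.
Bound -1 < 0, so the key equation has no polynomial solution.

No — t_k has no hypergeometric antidifference.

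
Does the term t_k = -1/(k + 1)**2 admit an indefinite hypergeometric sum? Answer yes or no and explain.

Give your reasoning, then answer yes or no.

Ratio r(k) = (k + 1)**2/(k + 2)**2.
So A=k**2 + 2*k + 1 and B=k**2 + 4*k + 4, with C=1.
Solve (k**2 + 2*k + 1)·f(k+1) − (k**2 + 2*k + 1)·f(k) = 1.
Degrees (2,2,0) ⇒ d ≤ 0.
Write f(k) = c0. Then LHS − RHS = -1, requiring -1 = 0: contradictory. No certificate.

No; the coefficient equations for f are inconsistent.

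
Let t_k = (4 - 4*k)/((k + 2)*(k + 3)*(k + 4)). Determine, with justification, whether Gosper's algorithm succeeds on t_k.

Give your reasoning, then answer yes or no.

Ratio r(k) = k*(k + 2)/((k - 1)*(k + 5)).
Take A(k)=k + 2, B(k)=k + 5, C(k)=k - 1.
Need (k + 2)·f(k+1) − (k + 4)·f(k) = k - 1.
Bound: deg f ≤ 2.
Solving with deg f ≤ 2: f(k) = k*(k - 7)/12.
Then R = B(k−1)f/C = k*(k - 7)*(k + 4)/(12*(k - 1)), so s_k = R(k)·t_k = -k*(k - 7)/(3*(k + 2)*(k + 3)).
Δs = 4*(1 - k)/(k**3 + 9*k**2 + 26*k + 24), as required.

Yes. s_k = -k*(k - 7)/(3*(k + 2)*(k + 3)).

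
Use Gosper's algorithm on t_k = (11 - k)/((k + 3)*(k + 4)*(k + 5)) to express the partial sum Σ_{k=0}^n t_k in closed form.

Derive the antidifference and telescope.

S(n) = (n**2 + 12*n + 11)/(3*(n**2 + 9*n + 20))

t_(k+1)/t_k = (k - 10)*(k + 3)/((k - 11)*(k + 6)).
So A=k + 3 and B=k + 6, with C=k - 11.
f must satisfy (k + 3)·f(k+1) − (k + 5)·f(k) = k - 11.
Degrees (1,1,1) ⇒ d ≤ 2.
Solving with deg f ≤ 2: f(k) = -k*(k + 10)/3.
Get s_k = R·t_k = k*(k + 10)/(3*(k + 3)*(k + 4)) with R(k) = B(k−1)f(k)/C(k) = -k*(k + 5)*(k + 10)/(3*(k - 11)).
Verify: (11 - k)/(k**3 + 12*k**2 + 47*k + 60) matches t_k.
Telescope: S(n) = s_(n+1) − s_(0) = (n**2 + 12*n + 11)/(3*(n**2 + 9*n + 20)) − (0) = (n**2 + 12*n + 11)/(3*(n**2 + 9*n + 20)).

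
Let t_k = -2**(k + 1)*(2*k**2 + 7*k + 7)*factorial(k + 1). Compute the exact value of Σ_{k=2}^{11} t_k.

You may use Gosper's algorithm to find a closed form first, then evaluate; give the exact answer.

Σ = -663152807116656

r(k) = 2*(2*k**3 + 15*k**2 + 38*k + 32)/(2*k**2 + 7*k + 7) after simplifying.
A = 2*k + 4, B = 1, C = k**2 + 7*k/2 + 7/2.
f must satisfy (2*k + 4)·f(k+1) − (1)·f(k) = k**2 + 7*k/2 + 7/2.
From deg A=1, deg B=0, deg C=2: d=1.
A polynomial solution: f(k) = (k + 1)/2.
Certificate R = B(k−1)f/C = (k + 1)/(2*k**2 + 7*k + 7) gives s_k = -2**(k + 1)*(k + 1)*factorial(k + 1).
Check: Δs_k = -2**(k + 1)*(2*k**2 + 7*k + 7)*factorial(k + 1). ✓
Σ_(k=2)^(11) t_k = s_(12) − s_(2) = -663152807116800 − (-144) = -663152807116656.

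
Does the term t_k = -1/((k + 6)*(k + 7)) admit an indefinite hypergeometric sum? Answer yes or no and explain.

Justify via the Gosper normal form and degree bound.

Yes. s_k = -k/(6*k + 36).

The ratio is (k + 6)/(k + 8).
Take A(k)=k + 6, B(k)=k + 8, C(k)=1.
Key eq: (k + 6)·f(k+1) = (k + 7)·f(k) + (1).
deg f ≤ 1 (via 1,1,0).
Coefficient equations give f(k) = k/6.
Get s_k = R·t_k = -k/(6*k + 36) with R(k) = B(k−1)f(k)/C(k) = k*(k + 7)/6.
s_(k+1) − s_k = -1/(k**2 + 13*k + 42) = t_k.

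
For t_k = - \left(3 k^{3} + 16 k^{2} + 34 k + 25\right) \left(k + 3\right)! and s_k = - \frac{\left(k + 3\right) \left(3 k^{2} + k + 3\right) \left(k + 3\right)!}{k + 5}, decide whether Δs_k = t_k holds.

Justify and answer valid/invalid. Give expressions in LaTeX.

s_(k+1) = -(k + 4)*(3*k**2 + 7*k + 7)*factorial(k + 4)/(k + 6)
s_(k+1) − s_k = -(3*k**5 + 43*k**4 + 238*k**3 + 657*k**2 + 907*k + 506)*factorial(k + 3)/((k + 5)*(k + 6))
(s_(k+1) − s_k) − t_k = 2*(3*k**4 + 31*k**3 + 111*k**2 + 194*k + 122)*factorial(k + 3)/((k + 5)*(k + 6))

Invalid: residual \frac{2 \left(3 k^{4} + 31 k^{3} + 111 k^{2} + 194 k + 122\right) \left(k + 3\right)!}{\left(k + 5\right) \left(k + 6\right)} ≠ 0.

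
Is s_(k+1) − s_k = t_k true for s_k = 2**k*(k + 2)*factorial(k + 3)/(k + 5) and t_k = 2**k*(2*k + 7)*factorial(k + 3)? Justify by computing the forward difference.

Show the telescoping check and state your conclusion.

s_(k+1) = 2**(k + 1)*(k + 3)*factorial(k + 4)/(k + 6)
s_(k+1) − s_k = 2**k*(2*k**3 + 23*k**2 + 86*k + 108)*factorial(k + 3)/((k + 5)*(k + 6))
(s_(k+1) − s_k) − t_k = -3*2**k*(2*k**2 + 17*k + 34)*factorial(k + 3)/((k + 5)*(k + 6))

Invalid: residual -3*2**k*(2*k**2 + 17*k + 34)*factorial(k + 3)/((k + 5)*(k + 6)) ≠ 0.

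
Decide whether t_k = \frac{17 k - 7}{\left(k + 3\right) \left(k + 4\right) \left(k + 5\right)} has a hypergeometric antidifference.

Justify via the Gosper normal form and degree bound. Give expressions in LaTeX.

Yes. s_k = \frac{k \left(11 k - 25\right)}{6 \left(k + 3\right) \left(k + 4\right)}.

t_(k+1)/t_k = (k + 3)*(17*k + 10)/((k + 6)*(17*k - 7)).
Factor: A=k + 3; B=k + 6; C=k - 7/17.
Solve (k + 3)·f(k+1) − (k + 5)·f(k) = k - 7/17.
d = 2 from the (1,1,1) case.
Coefficient equations give f(k) = k*(11*k - 25)/102.
R(k) = B(k−1)·f(k)/C(k) = k*(k + 5)*(11*k - 25)/(6*(17*k - 7)); s_k = R·t_k = k*(11*k - 25)/(6*(k + 3)*(k + 4)).
s_(k+1) − s_k = (17*k - 7)/(k**3 + 12*k**2 + 47*k + 60) = t_k.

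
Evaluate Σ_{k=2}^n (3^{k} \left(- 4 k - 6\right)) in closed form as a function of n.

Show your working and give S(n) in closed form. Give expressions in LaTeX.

The ratio is 3*(2*k + 5)/(2*k + 3).
Gosper form: A/B · C(k+1)/C(k) with A=3, B=1, C=k + 3/2.
Need (3)·f(k+1) − (1)·f(k) = k + 3/2.
From deg A=0, deg B=0, deg C=1: d=1.
Solving with deg f ≤ 1: f(k) = k/2.
So s_k = (B(k−1)f/C)·t_k = (k/(2*k + 3))·t_k = -2*3**k*k.
Δs = 3**k*(-4*k - 6), as required.
Σ_(k=2)^n t_k = s_(n+1) − s_(2) = (6*3**n*(-n - 1)) − (-36), i.e. -6*3**n*n - 6*3**n + 36.

S(n) = - 6 \cdot 3^{n} n - 6 \cdot 3^{n} + 36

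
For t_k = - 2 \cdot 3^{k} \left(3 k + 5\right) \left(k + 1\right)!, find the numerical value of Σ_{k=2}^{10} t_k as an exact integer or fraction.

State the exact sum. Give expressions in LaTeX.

Step 1: r(k) = 3*(k + 2)*(3*k + 8)/(3*k + 5).
Normal form (A,B,C) = (3*k + 6, 1, k + 5/3).
Need (3*k + 6)·f(k+1) − (1)·f(k) = k + 5/3.
d = 0 from the (1,0,1) case.
Solve for f: f(k) = 1/3 (degree 0 ≤ 0).
Get s_k = R·t_k = -2*3**k*factorial(k + 1) with R(k) = B(k−1)f(k)/C(k) = 1/(3*k + 5).
Verify: -2*3**k*(3*k + 5)*factorial(k + 1) matches t_k.
Telescoping: Σ = s_(11) − s_(2) = -169707392870400 − (-108) = -169707392870292.

Σ = -169707392870292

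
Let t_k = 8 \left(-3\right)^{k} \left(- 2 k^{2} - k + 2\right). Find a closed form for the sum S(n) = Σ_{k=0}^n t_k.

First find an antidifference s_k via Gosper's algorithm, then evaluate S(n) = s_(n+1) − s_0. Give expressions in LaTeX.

Step 1: r(k) = 3*(-k - 2*(k + 1)**2 + 1)/(2*k**2 + k - 2).
A = -3, B = 1, C = k**2 + k/2 - 1.
Solve (-3)·f(k+1) − (1)·f(k) = k**2 + k/2 - 1.
d = 2 from the (0,0,2) case.
Match coefficients ⇒ f(k) = -(k**2 - k - 1)/4.
Then R = B(k−1)f/C = -(k**2 - k - 1)/(2*(2*k**2 + k - 2)), so s_k = R(k)·t_k = 4*(-3)**k*(k**2 - k - 1).
Check: Δs_k = 8*(-3)**k*(-2*k**2 - k + 2). ✓
s_(n+1) = 12*(-3)**n*(-n**2 - n + 1) and s_(0) = -4, so S(n) = -12*(-3)**n*n**2 - 12*(-3)**n*n + 12*(-3)**n + 4.

S(n) = - 12 \left(-3\right)^{n} n^{2} - 12 \left(-3\right)^{n} n + 12 \left(-3\right)^{n} + 4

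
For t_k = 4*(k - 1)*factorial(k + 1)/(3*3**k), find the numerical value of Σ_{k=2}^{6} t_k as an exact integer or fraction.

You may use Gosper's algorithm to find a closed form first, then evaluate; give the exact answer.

Ratio r(k) = k*(k + 2)/(3*(k - 1)).
So A=k/3 + 2/3 and B=1, with C=k - 1.
Key eq: (k/3 + 2/3)·f(k+1) = (1)·f(k) + (k - 1).
deg f ≤ 0 (via 1,0,1).
Match coefficients ⇒ f(k) = 3.
Certificate R = B(k−1)f/C = 3/(k - 1) gives s_k = 4*factorial(k + 1)/3**k.
s_(k+1) − s_k = 4*(k - 1)*factorial(k + 1)/(3*3**k) = t_k.
Σ_(k=2)^(6) t_k = s_(7) − s_(2) = 17920/243 − (8/3) = 17272/243.

Σ = 17272/243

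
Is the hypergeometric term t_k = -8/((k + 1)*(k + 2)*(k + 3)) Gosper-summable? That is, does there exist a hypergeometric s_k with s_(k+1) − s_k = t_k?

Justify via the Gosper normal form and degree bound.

Ratio r(k) = (k + 1)/(k + 4).
Factor: A=k + 1; B=k + 4; C=1.
f must satisfy (k + 1)·f(k+1) − (k + 3)·f(k) = 1.
Degrees (1,1,0) ⇒ d ≤ 2.
Solve for f: f(k) = k*(k + 3)/4 (degree 2 ≤ 2).
Certificate R = B(k−1)f/C = k*(k + 3)**2/4 gives s_k = 2*k*(-k - 3)/((k + 1)*(k + 2)).
Verify: -8/(k**3 + 6*k**2 + 11*k + 6) matches t_k.

Yes. s_k = 2*k*(-k - 3)/((k + 1)*(k + 2)).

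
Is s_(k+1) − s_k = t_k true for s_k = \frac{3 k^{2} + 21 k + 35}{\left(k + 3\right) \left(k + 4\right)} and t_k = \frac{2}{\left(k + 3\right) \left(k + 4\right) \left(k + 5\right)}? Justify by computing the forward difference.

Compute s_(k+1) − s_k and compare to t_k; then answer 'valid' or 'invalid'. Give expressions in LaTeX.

Valid: the claim telescopes to t_k.

s_(k+1) = (21*k + 3*(k + 1)**2 + 56)/((k + 4)*(k + 5))
s_(k+1) − s_k = 2/(k**3 + 12*k**2 + 47*k + 60)
(s_(k+1) − s_k) − t_k = 0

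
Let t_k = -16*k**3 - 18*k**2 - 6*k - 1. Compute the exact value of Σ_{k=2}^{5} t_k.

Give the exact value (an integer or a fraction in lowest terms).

Σ = -4644

Compute t_(k+1)/t_k: get (16*k**3 + 66*k**2 + 90*k + 41)/(16*k**3 + 18*k**2 + 6*k + 1).
A = 1, B = 1, C = k**3 + 9*k**2/8 + 3*k/8 + 1/16.
Need (1)·f(k+1) − (1)·f(k) = k**3 + 9*k**2/8 + 3*k/8 + 1/16.
From deg A=0, deg B=0, deg C=3: d=4.
Solve for f: f(k) = k*(2*k - 1)*(2*k**2 - 1)/16 (degree 4 ≤ 4).
So s_k = (B(k−1)f/C)·t_k = (k*(2*k - 1)*(2*k**2 - 1)/(16*k**3 + 18*k**2 + 6*k + 1))·t_k = k*(-4*k**3 + 2*k**2 + 2*k - 1).
s_(k+1) − s_k = -16*k**3 - 18*k**2 - 6*k - 1 = t_k.
Σ_(k=2)^(5) t_k = s_(6) − s_(2) = -4686 − (-42) = -4644.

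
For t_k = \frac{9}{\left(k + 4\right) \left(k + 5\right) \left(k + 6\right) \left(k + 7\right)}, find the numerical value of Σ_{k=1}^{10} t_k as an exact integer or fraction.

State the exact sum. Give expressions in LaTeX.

Compute t_(k+1)/t_k: get (k + 4)/(k + 8).
Gosper form: A/B · C(k+1)/C(k) with A=k + 4, B=k + 8, C=1.
Need (k + 4)·f(k+1) − (k + 7)·f(k) = 1.
d = 3 from the (1,1,0) case.
Solve for f: f(k) = k*(k**2 + 15*k + 74)/360 (degree 3 ≤ 3).
So s_k = (B(k−1)f/C)·t_k = (k*(k + 7)*(k**2 + 15*k + 74)/360)·t_k = k*(k**2 + 15*k + 74)/(40*(k + 4)*(k + 5)*(k + 6)).
s_(k+1) − s_k = 9/(k**4 + 22*k**3 + 179*k**2 + 638*k + 840) = t_k.
Σ_(k=1)^(10) t_k = s_(11) − s_(1) = 33/1360 − (3/280) = 129/9520.

Σ = 129/9520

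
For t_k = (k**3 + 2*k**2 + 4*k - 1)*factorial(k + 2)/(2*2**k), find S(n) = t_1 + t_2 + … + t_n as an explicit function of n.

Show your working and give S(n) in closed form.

S(n) = (6*2**n + n**5*factorial(n) + 7*n**4*factorial(n) + 16*n**3*factorial(n) + 11*n**2*factorial(n) - 5*n*factorial(n) - 6*factorial(n))/(2*2**n)

Ratio r(k) = (k**4 + 8*k**3 + 26*k**2 + 39*k + 18)/(2*(k**3 + 2*k**2 + 4*k - 1)).
Take A(k)=k/2 + 3/2, B(k)=1, C(k)=k**3 + 2*k**2 + 4*k - 1.
Set up (k/2 + 3/2)·f(k+1) − (1)·f(k) − (k**3 + 2*k**2 + 4*k - 1) = 0.
d = 2 from the (1,0,3) case.
Coefficient equations give f(k) = 2*(k**2 - k - 1).
So s_k = (B(k−1)f/C)·t_k = (2*(k**2 - k - 1)/(k**3 + 2*k**2 + 4*k - 1))·t_k = (k**2 - k - 1)*factorial(k + 2)/2**k.
s_(k+1) − s_k = (k**3 + 2*k**2 + 4*k - 1)*factorial(k + 2)/(2*2**k) = t_k.
s_(n+1) = 2**(-n - 1)*(n**2 + n - 1)*factorial(n + 3) and s_(1) = -3, so S(n) = (6*2**n + n**5*factorial(n) + 7*n**4*factorial(n) + 16*n**3*factorial(n) + 11*n**2*factorial(n) - 5*n*factorial(n) - 6*factorial(n))/(2*2**n).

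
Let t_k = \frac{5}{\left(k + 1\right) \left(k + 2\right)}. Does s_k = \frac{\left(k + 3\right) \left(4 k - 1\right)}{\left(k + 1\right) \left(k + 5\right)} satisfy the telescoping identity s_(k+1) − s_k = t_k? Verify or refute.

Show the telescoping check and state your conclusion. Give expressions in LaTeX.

s_(k+1) = (k + 4)*(4*k + 3)/((k + 2)*(k + 6))
s_(k+1) − s_k = (13*k**2 + 59*k + 96)/(k**4 + 14*k**3 + 65*k**2 + 112*k + 60)
(s_(k+1) − s_k) − t_k = 2*(4*k**2 + 2*k - 27)/(k**4 + 14*k**3 + 65*k**2 + 112*k + 60)

Invalid: residual \frac{2 \left(4 k^{2} + 2 k - 27\right)}{k^{4} + 14 k^{3} + 65 k^{2} + 112 k + 60} ≠ 0.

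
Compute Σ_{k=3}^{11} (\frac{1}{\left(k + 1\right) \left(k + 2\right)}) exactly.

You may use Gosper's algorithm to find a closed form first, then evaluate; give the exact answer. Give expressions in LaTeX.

t_(k+1)/t_k = (k + 1)/(k + 3).
Normal form (A,B,C) = (k + 1, k + 3, 1).
Solve (k + 1)·f(k+1) − (k + 2)·f(k) = 1.
deg f ≤ 1 (via 1,1,0).
Match coefficients ⇒ f(k) = k.
Certificate R = B(k−1)f/C = k*(k + 2) gives s_k = k/(k + 1).
Δs = 1/(k**2 + 3*k + 2), as required.
Sum = s_(12) − s_(3); s_(12) = 12/13, s_(3) = 3/4 ⇒ 9/52.

Σ = 9/52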